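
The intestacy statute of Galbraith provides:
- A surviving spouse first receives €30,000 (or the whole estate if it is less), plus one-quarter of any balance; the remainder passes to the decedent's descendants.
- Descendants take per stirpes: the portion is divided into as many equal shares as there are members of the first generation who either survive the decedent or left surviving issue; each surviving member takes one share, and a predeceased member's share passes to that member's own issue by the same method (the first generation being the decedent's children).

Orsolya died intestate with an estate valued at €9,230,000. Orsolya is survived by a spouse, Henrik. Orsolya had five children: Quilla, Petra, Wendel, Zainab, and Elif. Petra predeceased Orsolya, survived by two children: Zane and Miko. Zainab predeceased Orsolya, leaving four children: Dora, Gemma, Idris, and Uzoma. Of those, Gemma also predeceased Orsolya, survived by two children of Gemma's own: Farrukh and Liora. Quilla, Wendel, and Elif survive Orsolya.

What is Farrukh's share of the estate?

Farrukh receives €172,500.

Henrik first takes €30,000, leaving a balance of €9,200,000. Henrik then takes one-quarter of the balance (€2,300,000), for a total of €2,330,000. The remaining €6,900,000 passes to the descendants.
The descendants' portion (€6,900,000) is divided into 5 shares of €1,380,000: Quilla, Wendel, and Elif each take €1,380,000; Petra's €1,380,000 share passes to Petra's issue; Zainab's €1,380,000 share passes to Zainab's issue.
Petra's share (€1,380,000) is divided into 2 shares of €690,000: Zane and Miko each take €690,000.
Zainab's share (€1,380,000) is divided into 4 shares of €345,000: Dora, Idris, and Uzoma each take €345,000; Gemma's €345,000 share passes to Gemma's issue.
Gemma's share (€345,000) is divided into 2 shares of €172,500: Farrukh and Liora each take €172,500.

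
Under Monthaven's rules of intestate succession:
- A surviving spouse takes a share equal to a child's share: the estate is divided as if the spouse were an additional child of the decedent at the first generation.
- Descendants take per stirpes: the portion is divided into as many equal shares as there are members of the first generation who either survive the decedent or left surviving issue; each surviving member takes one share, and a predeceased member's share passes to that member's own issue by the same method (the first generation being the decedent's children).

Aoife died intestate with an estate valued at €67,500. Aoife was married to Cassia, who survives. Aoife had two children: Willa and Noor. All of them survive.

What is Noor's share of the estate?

Noor receives €22,500.

The spouse counts as an additional share at the children's level, so there are 3 primary shares of €22,500. Cassia takes one such share (€22,500).
The children's combined portion (€45,000) is divided into 2 shares of €22,500: Willa and Noor each take €22,500.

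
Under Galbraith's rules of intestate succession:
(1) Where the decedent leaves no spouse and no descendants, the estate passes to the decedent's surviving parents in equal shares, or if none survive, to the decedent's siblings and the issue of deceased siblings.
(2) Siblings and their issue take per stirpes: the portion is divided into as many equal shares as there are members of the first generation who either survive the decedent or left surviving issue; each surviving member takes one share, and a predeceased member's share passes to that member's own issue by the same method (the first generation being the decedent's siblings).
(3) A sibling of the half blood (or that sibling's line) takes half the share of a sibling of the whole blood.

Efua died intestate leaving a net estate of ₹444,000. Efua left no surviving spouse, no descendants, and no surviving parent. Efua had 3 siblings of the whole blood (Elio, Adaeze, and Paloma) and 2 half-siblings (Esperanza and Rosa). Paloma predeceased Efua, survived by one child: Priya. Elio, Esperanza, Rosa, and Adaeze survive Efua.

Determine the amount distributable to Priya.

The entire ₹444,000 passes to the siblings and their issue.
Counting each half-blood sibling's line as half a unit, there are 4 units in ₹444,000, so one unit is ₹111,000. Whole-blood lines (Elio, Adaeze, and Paloma) take ₹111,000 each; half-blood lines (Esperanza and Rosa) take ₹55,500 each.
Paloma's share (₹111,000) passes entirely to Priya.

Priya receives ₹111,000.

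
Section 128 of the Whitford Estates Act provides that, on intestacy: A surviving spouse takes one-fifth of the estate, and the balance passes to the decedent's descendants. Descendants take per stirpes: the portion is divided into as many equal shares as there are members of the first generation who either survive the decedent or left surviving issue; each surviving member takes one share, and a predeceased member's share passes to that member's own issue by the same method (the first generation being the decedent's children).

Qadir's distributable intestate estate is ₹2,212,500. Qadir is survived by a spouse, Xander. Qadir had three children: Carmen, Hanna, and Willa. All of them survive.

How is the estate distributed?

Xander takes one-fifth of ₹2,212,500 = ₹442,500. The remaining ₹1,770,000 passes to the descendants.
The descendants' portion (₹1,770,000) is divided into 3 shares of ₹590,000: Carmen, Hanna, and Willa each take ₹590,000.

Xander: ₹442,500; Carmen: ₹590,000; Hanna: ₹590,000; Willa: ₹590,000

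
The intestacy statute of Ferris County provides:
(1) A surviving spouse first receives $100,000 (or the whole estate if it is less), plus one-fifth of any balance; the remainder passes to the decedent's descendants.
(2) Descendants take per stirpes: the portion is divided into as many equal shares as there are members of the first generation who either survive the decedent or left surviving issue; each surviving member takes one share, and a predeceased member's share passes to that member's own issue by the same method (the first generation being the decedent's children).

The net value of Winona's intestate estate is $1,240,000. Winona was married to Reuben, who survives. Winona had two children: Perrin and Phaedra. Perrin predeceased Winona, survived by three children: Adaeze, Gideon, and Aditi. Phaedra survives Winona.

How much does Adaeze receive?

Reuben first takes $100,000, leaving a balance of $1,140,000. Reuben then takes one-fifth of the balance ($228,000), for a total of $328,000. The remaining $912,000 passes to the descendants.
The descendants' portion ($912,000) is divided into 2 shares of $456,000: Phaedra takes $456,000; Perrin's $456,000 share passes to Perrin's issue.
Perrin's share ($456,000) is divided into 3 shares of $152,000: Adaeze, Gideon, and Aditi each take $152,000.

Adaeze receives $152,000.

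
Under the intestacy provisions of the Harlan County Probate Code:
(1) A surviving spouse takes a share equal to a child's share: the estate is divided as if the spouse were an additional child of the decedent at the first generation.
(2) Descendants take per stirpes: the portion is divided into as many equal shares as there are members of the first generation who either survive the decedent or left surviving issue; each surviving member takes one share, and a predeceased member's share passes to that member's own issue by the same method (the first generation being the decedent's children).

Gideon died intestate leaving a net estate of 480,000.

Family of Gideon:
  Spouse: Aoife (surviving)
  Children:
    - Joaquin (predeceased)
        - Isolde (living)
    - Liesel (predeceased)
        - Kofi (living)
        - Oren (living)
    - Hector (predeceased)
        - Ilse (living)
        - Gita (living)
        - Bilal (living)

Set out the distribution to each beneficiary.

The spouse counts as an additional share at the children's level, so there are 4 primary shares of 120,000. Aoife takes one such share (120,000).
The children's combined portion (360,000) is divided into 3 shares of 120,000: Joaquin's 120,000 share passes to Joaquin's issue; Liesel's 120,000 share passes to Liesel's issue; Hector's 120,000 share passes to Hector's issue.
Joaquin's share (120,000) passes entirely to Isolde.
Liesel's share (120,000) is divided into 2 shares of 60,000: Kofi and Oren each take 60,000.
Hector's share (120,000) is divided into 3 shares of 40,000: Ilse, Gita, and Bilal each take 40,000.

Aoife: 120,000; Isolde: 120,000; Kofi: 60,000; Oren: 60,000; Ilse: 40,000; Gita: 40,000; Bilal: 40,000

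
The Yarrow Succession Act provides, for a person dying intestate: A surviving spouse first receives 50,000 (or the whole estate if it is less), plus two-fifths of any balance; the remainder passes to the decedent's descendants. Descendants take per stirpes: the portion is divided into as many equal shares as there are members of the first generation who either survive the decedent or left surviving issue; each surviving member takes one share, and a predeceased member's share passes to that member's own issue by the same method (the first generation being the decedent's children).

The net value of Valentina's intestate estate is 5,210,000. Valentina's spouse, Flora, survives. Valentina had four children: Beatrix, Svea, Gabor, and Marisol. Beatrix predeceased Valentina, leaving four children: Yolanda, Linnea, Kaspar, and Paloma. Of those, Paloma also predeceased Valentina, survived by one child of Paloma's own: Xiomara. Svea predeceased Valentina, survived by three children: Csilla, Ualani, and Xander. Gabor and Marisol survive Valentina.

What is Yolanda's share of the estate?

Flora first takes 50,000, leaving a balance of 5,160,000. Flora then takes two-fifths of the balance (2,064,000), for a total of 2,114,000. The remaining 3,096,000 passes to the descendants.
The descendants' portion (3,096,000) is divided into 4 shares of 774,000: Gabor and Marisol each take 774,000; Beatrix's 774,000 share passes to Beatrix's issue; Svea's 774,000 share passes to Svea's issue.
Beatrix's share (774,000) is divided into 4 shares of 193,500: Yolanda, Linnea, and Kaspar each take 193,500; Paloma's 193,500 share passes to Paloma's issue.
Paloma's share (193,500) passes entirely to Xiomara.
Svea's share (774,000) is divided into 3 shares of 258,000: Csilla, Ualani, and Xander each take 258,000.

Yolanda receives 193,500.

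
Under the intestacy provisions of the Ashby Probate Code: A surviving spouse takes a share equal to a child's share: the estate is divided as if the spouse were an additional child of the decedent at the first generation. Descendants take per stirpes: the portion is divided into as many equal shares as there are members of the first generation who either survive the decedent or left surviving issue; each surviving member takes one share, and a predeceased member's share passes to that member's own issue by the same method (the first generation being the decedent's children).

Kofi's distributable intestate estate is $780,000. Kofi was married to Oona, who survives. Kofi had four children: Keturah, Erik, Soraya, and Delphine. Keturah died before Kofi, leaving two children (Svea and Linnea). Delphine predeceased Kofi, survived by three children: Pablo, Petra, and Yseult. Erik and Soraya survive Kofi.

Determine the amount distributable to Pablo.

Pablo receives $52,000.

The spouse counts as an additional share at the children's level, so there are 5 primary shares of $156,000. Oona takes one such share ($156,000).
The children's combined portion ($624,000) is divided into 4 shares of $156,000: Erik and Soraya each take $156,000; Keturah's $156,000 share passes to Keturah's issue; Delphine's $156,000 share passes to Delphine's issue.
Keturah's share ($156,000) is divided into 2 shares of $78,000: Svea and Linnea each take $78,000.
Delphine's share ($156,000) is divided into 3 shares of $52,000: Pablo, Petra, and Yseult each take $52,000.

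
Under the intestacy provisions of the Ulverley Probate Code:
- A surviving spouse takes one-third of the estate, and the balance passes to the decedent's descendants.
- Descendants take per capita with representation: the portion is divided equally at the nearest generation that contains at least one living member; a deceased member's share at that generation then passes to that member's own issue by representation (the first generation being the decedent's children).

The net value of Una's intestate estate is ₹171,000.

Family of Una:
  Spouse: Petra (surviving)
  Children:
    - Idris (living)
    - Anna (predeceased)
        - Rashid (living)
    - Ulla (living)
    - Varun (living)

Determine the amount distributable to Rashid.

Petra takes one-third of ₹171,000 = ₹57,000. The remaining ₹114,000 passes to the descendants.
The descendants' portion (₹114,000) is divided into 4 shares of ₹28,500: Idris, Ulla, and Varun each take ₹28,500; Anna's ₹28,500 share passes to Anna's issue.
Anna's share (₹28,500) passes entirely to Rashid.

Rashid receives ₹28,500.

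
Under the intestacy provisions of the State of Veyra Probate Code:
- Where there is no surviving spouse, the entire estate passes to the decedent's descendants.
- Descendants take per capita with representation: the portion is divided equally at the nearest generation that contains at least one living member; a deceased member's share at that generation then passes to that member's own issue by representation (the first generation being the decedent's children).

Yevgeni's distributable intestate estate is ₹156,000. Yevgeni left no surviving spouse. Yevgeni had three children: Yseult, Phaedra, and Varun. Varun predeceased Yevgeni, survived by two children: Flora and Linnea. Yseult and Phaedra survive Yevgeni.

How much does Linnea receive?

The entire ₹156,000 passes to the descendants.
That amount (₹156,000) is divided into 3 shares of ₹52,000: Yseult and Phaedra each take ₹52,000; Varun's ₹52,000 share passes to Varun's issue.
Varun's share (₹52,000) is divided into 2 shares of ₹26,000: Flora and Linnea each take ₹26,000.

Linnea receives ₹26,000.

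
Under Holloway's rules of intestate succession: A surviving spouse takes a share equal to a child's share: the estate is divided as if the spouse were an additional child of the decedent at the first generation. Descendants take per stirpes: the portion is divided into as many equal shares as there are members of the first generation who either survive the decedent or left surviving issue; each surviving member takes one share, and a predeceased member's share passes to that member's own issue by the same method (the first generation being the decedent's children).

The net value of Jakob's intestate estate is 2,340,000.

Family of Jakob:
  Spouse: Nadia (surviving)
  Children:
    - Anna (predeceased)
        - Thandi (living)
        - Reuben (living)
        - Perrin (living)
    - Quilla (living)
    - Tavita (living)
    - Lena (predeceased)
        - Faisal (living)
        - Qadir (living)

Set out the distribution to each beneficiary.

Nadia: 468,000; Thandi: 156,000; Reuben: 156,000; Perrin: 156,000; Quilla: 468,000; Tavita: 468,000; Faisal: 234,000; Qadir: 234,000

The spouse counts as an additional share at the children's level, so there are 5 primary shares of 468,000. Nadia takes one such share (468,000).
The children's combined portion (1,872,000) is divided into 4 shares of 468,000: Quilla and Tavita each take 468,000; Anna's 468,000 share passes to Anna's issue; Lena's 468,000 share passes to Lena's issue.
Anna's share (468,000) is divided into 3 shares of 156,000: Thandi, Reuben, and Perrin each take 156,000.
Lena's share (468,000) is divided into 2 shares of 234,000: Faisal and Qadir each take 234,000.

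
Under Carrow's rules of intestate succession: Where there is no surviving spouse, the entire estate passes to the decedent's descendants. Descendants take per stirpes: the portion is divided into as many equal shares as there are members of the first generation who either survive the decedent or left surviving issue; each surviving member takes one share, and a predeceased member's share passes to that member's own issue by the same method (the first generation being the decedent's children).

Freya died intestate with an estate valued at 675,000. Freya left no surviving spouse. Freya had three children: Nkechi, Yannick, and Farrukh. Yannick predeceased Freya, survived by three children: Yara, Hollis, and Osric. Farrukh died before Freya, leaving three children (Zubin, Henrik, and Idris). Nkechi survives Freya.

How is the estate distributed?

The entire 675,000 passes to the descendants.
That amount (675,000) is divided into 3 shares of 225,000: Nkechi takes 225,000; Yannick's 225,000 share passes to Yannick's issue; Farrukh's 225,000 share passes to Farrukh's issue.
Yannick's share (225,000) is divided into 3 shares of 75,000: Yara, Hollis, and Osric each take 75,000.
Farrukh's share (225,000) is divided into 3 shares of 75,000: Zubin, Henrik, and Idris each take 75,000.

Nkechi: 225,000; Yara: 75,000; Hollis: 75,000; Osric: 75,000; Zubin: 75,000; Henrik: 75,000; Idris: 75,000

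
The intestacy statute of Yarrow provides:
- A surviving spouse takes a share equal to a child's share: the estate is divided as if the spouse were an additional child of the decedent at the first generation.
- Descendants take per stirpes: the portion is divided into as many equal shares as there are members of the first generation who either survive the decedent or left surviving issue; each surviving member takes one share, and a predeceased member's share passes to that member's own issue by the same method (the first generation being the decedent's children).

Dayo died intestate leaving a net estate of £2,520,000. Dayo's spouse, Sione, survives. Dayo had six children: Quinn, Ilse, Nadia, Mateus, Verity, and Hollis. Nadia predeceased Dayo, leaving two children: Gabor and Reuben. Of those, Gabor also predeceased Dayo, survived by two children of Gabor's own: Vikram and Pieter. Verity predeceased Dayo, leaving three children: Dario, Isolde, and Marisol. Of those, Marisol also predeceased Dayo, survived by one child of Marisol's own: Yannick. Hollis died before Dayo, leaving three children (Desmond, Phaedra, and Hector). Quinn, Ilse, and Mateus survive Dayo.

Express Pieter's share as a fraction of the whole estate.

Pieter receives 1/28 of the estate.

The spouse counts as an additional share at the children's level, so there are 7 primary shares of £360,000. Sione takes one such share (£360,000).
The children's combined portion (£2,160,000) is divided into 6 shares of £360,000: Quinn, Ilse, and Mateus each take £360,000; Nadia's £360,000 share passes to Nadia's issue; Verity's £360,000 share passes to Verity's issue; Hollis's £360,000 share passes to Hollis's issue.
Nadia's share (£360,000) is divided into 2 shares of £180,000: Reuben takes £180,000; Gabor's £180,000 share passes to Gabor's issue.
Gabor's share (£180,000) is divided into 2 shares of £90,000: Vikram and Pieter each take £90,000.
Verity's share (£360,000) is divided into 3 shares of £120,000: Dario and Isolde each take £120,000; Marisol's £120,000 share passes to Marisol's issue.
Marisol's share (£120,000) passes entirely to Yannick.
Hollis's share (£360,000) is divided into 3 shares of £120,000: Desmond, Phaedra, and Hector each take £120,000.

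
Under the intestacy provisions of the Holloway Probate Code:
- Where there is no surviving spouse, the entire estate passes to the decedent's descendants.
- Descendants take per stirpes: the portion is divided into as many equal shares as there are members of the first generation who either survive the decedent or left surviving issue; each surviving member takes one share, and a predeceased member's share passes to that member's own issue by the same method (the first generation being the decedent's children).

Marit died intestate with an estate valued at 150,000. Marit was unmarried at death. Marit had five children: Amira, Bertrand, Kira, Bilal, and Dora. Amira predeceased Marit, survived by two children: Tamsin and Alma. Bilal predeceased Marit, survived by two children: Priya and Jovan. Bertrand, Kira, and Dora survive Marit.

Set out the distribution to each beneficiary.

The entire 150,000 passes to the descendants.
That amount (150,000) is divided into 5 shares of 30,000: Bertrand, Kira, and Dora each take 30,000; Amira's 30,000 share passes to Amira's issue; Bilal's 30,000 share passes to Bilal's issue.
Amira's share (30,000) is divided into 2 shares of 15,000: Tamsin and Alma each take 15,000.
Bilal's share (30,000) is divided into 2 shares of 15,000: Priya and Jovan each take 15,000.

Tamsin: 15,000; Alma: 15,000; Bertrand: 30,000; Kira: 30,000; Priya: 15,000; Jovan: 15,000; Dora: 30,000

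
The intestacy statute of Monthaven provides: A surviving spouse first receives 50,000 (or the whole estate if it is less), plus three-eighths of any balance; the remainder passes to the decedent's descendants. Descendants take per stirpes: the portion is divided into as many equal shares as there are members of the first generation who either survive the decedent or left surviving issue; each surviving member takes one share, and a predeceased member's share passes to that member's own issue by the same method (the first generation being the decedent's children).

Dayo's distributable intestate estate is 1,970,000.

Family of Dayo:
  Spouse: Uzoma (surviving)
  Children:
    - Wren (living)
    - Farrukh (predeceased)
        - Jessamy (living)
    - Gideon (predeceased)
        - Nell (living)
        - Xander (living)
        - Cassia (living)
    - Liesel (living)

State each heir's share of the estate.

Uzoma first takes 50,000, leaving a balance of 1,920,000. Uzoma then takes three-eighths of the balance (720,000), for a total of 770,000. The remaining 1,200,000 passes to the descendants.
The descendants' portion (1,200,000) is divided into 4 shares of 300,000: Wren and Liesel each take 300,000; Farrukh's 300,000 share passes to Farrukh's issue; Gideon's 300,000 share passes to Gideon's issue.
Farrukh's share (300,000) passes entirely to Jessamy.
Gideon's share (300,000) is divided into 3 shares of 100,000: Nell, Xander, and Cassia each take 100,000.

Uzoma: 770,000; Wren: 300,000; Jessamy: 300,000; Nell: 100,000; Xander: 100,000; Cassia: 100,000; Liesel: 300,000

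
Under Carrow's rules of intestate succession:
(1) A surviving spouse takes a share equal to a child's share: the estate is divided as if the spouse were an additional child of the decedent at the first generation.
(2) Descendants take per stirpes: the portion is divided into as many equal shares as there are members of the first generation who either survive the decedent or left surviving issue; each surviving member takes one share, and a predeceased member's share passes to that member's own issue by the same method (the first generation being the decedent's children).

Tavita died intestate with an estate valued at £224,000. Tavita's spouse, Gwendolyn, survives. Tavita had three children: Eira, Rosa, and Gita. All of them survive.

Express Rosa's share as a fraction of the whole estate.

Rosa receives 1/4 of the estate.

The spouse counts as an additional share at the children's level, so there are 4 primary shares of £56,000. Gwendolyn takes one such share (£56,000).
The children's combined portion (£168,000) is divided into 3 shares of £56,000: Eira, Rosa, and Gita each take £56,000.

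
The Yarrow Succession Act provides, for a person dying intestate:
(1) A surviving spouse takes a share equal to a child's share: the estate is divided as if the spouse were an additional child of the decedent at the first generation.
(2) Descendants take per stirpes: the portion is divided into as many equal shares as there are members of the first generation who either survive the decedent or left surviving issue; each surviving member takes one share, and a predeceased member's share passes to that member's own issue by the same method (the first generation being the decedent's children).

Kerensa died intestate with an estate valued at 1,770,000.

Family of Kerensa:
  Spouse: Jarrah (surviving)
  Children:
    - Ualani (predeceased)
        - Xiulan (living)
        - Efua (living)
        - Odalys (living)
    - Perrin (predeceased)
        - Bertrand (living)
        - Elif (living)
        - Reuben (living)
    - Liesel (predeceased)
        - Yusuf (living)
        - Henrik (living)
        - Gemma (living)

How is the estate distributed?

The spouse counts as an additional share at the children's level, so there are 4 primary shares of 442,500. Jarrah takes one such share (442,500).
The children's combined portion (1,327,500) is divided into 3 shares of 442,500: Ualani's 442,500 share passes to Ualani's issue; Perrin's 442,500 share passes to Perrin's issue; Liesel's 442,500 share passes to Liesel's issue.
Ualani's share (442,500) is divided into 3 shares of 147,500: Xiulan, Efua, and Odalys each take 147,500.
Perrin's share (442,500) is divided into 3 shares of 147,500: Bertrand, Elif, and Reuben each take 147,500.
Liesel's share (442,500) is divided into 3 shares of 147,500: Yusuf, Henrik, and Gemma each take 147,500.

Jarrah: 442,500; Xiulan: 147,500; Efua: 147,500; Odalys: 147,500; Bertrand: 147,500; Elif: 147,500; Reuben: 147,500; Yusuf: 147,500; Henrik: 147,500; Gemma: 147,500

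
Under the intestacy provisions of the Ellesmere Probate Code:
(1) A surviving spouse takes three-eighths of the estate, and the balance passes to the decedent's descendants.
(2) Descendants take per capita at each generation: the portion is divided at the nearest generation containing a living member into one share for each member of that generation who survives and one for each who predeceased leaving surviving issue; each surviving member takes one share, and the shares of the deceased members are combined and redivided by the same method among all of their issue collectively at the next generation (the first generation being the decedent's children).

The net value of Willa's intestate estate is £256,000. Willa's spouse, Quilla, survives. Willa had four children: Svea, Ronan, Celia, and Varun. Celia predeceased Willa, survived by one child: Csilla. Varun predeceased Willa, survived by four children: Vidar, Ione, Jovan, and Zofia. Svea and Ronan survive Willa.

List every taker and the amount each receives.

Quilla takes three-eighths of £256,000 = £96,000. The remaining £160,000 passes to the descendants.
The descendants' portion (£160,000) is divided at the children's generation into 4 shares of £40,000. Svea and Ronan each take £40,000. The 2 shares of the deceased (Celia and Varun) are combined into a pool of £80,000.
That pool (£80,000) is divided at the grandchildren's generation equally among Csilla, Vidar, Ione, Jovan, and Zofia: £16,000 each.

Quilla: £96,000; Svea: £40,000; Ronan: £40,000; Csilla: £16,000; Vidar: £16,000; Ione: £16,000; Jovan: £16,000; Zofia: £16,000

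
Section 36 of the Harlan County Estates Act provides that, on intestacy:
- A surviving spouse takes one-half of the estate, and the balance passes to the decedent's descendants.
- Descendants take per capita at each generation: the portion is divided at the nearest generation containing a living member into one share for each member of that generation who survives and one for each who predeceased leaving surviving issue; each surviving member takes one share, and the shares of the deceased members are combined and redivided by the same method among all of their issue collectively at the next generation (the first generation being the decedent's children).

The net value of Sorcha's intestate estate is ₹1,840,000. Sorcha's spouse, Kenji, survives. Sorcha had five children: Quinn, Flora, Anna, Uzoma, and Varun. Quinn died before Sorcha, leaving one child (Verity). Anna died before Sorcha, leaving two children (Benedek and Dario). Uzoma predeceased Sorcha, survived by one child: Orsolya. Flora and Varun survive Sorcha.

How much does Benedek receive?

Benedek receives ₹138,000.

Kenji takes one-half of ₹1,840,000 = ₹920,000. The remaining ₹920,000 passes to the descendants.
The descendants' portion (₹920,000) is divided at the children's generation into 5 shares of ₹184,000. Flora and Varun each take ₹184,000. The 3 shares of the deceased (Quinn, Anna, and Uzoma) are combined into a pool of ₹552,000.
That pool (₹552,000) is divided at the grandchildren's generation equally among Verity, Benedek, Dario, and Orsolya: ₹138,000 each.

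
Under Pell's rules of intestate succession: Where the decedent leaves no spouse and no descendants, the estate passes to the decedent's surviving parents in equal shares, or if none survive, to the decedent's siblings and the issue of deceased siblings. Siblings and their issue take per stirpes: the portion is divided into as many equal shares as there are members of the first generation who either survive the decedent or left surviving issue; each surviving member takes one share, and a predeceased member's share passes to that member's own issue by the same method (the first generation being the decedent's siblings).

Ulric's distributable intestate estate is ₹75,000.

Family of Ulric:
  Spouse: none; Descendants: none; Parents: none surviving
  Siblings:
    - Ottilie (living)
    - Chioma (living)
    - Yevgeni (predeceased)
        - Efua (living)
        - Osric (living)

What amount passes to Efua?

Efua receives ₹12,500.

The entire ₹75,000 passes to the siblings and their issue.
That amount (₹75,000) is divided into 3 shares of ₹25,000: Ottilie and Chioma each take ₹25,000; Yevgeni's ₹25,000 share passes to Yevgeni's issue.
Yevgeni's share (₹25,000) is divided into 2 shares of ₹12,500: Efua and Osric each take ₹12,500.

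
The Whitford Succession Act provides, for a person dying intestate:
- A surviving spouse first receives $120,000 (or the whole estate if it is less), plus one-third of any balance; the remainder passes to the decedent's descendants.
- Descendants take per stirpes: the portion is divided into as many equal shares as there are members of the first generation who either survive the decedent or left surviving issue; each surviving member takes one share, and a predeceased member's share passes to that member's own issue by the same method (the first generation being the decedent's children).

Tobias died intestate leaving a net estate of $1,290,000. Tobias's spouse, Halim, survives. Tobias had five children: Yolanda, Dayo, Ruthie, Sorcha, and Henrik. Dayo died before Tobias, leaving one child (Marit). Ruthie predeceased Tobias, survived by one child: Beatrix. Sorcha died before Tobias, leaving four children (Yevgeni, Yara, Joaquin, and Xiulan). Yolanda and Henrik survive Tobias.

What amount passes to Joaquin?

Halim first takes $120,000, leaving a balance of $1,170,000. Halim then takes one-third of the balance ($390,000), for a total of $510,000. The remaining $780,000 passes to the descendants.
The descendants' portion ($780,000) is divided into 5 shares of $156,000: Yolanda and Henrik each take $156,000; Dayo's $156,000 share passes to Dayo's issue; Ruthie's $156,000 share passes to Ruthie's issue; Sorcha's $156,000 share passes to Sorcha's issue.
Dayo's share ($156,000) passes entirely to Marit.
Ruthie's share ($156,000) passes entirely to Beatrix.
Sorcha's share ($156,000) is divided into 4 shares of $39,000: Yevgeni, Yara, Joaquin, and Xiulan each take $39,000.

Joaquin receives $39,000.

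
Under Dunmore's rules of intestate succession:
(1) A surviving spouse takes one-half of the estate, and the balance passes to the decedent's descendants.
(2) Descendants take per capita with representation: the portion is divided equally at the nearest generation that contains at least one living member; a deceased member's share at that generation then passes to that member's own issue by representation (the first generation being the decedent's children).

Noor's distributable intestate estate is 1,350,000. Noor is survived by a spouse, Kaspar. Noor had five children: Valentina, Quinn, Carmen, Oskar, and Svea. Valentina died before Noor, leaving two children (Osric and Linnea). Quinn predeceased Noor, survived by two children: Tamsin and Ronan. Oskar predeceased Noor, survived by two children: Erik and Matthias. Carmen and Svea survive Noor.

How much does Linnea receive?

Linnea receives 67,500.

Kaspar takes one-half of 1,350,000 = 675,000. The remaining 675,000 passes to the descendants.
The descendants' portion (675,000) is divided into 5 shares of 135,000: Carmen and Svea each take 135,000; Valentina's 135,000 share passes to Valentina's issue; Quinn's 135,000 share passes to Quinn's issue; Oskar's 135,000 share passes to Oskar's issue.
Valentina's share (135,000) is divided into 2 shares of 67,500: Osric and Linnea each take 67,500.
Quinn's share (135,000) is divided into 2 shares of 67,500: Tamsin and Ronan each take 67,500.
Oskar's share (135,000) is divided into 2 shares of 67,500: Erik and Matthias each take 67,500.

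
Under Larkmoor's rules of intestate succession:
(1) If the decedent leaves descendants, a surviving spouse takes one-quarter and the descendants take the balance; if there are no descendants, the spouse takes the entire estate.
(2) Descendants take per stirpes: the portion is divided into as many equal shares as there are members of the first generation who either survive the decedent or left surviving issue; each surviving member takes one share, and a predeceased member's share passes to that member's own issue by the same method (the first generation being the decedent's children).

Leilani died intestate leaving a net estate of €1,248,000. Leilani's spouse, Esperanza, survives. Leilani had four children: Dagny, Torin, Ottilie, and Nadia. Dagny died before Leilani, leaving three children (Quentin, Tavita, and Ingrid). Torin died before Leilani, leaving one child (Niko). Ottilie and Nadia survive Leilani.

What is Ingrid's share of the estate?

Esperanza takes one-quarter of €1,248,000 = €312,000. The remaining €936,000 passes to the descendants.
The descendants' portion (€936,000) is divided into 4 shares of €234,000: Ottilie and Nadia each take €234,000; Dagny's €234,000 share passes to Dagny's issue; Torin's €234,000 share passes to Torin's issue.
Dagny's share (€234,000) is divided into 3 shares of €78,000: Quentin, Tavita, and Ingrid each take €78,000.
Torin's share (€234,000) passes entirely to Niko.

Ingrid receives €78,000.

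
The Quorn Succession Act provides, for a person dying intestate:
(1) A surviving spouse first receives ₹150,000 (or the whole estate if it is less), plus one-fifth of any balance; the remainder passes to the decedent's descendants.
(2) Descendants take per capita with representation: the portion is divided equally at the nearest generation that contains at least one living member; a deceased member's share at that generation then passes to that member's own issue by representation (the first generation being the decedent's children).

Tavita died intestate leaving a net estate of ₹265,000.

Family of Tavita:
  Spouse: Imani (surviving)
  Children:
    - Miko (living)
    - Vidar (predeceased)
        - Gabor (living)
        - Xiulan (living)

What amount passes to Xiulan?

Imani first takes ₹150,000, leaving a balance of ₹115,000. Imani then takes one-fifth of the balance (₹23,000), for a total of ₹173,000. The remaining ₹92,000 passes to the descendants.
The descendants' portion (₹92,000) is divided into 2 shares of ₹46,000: Miko takes ₹46,000; Vidar's ₹46,000 share passes to Vidar's issue.
Vidar's share (₹46,000) is divided into 2 shares of ₹23,000: Gabor and Xiulan each take ₹23,000.

Xiulan receives ₹23,000.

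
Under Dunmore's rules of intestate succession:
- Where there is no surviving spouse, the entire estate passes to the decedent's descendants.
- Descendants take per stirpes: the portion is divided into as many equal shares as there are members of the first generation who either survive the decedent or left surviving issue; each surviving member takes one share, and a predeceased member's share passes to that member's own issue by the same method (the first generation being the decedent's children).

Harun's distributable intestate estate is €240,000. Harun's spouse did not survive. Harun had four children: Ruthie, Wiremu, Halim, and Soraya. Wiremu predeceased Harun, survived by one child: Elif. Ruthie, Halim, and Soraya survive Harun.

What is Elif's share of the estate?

Elif receives €60,000.

The entire €240,000 passes to the descendants.
That amount (€240,000) is divided into 4 shares of €60,000: Ruthie, Halim, and Soraya each take €60,000; Wiremu's €60,000 share passes to Wiremu's issue.
Wiremu's share (€60,000) passes entirely to Elif.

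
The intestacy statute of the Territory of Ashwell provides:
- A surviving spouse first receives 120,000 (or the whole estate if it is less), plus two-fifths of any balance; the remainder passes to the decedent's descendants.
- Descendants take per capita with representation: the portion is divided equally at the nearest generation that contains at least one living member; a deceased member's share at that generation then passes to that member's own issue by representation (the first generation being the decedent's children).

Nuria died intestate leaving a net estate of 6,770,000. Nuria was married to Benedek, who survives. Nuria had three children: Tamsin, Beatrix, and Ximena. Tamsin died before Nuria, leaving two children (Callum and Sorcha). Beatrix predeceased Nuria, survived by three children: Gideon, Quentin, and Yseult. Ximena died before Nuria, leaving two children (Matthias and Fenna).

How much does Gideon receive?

Gideon receives 570,000.

Benedek first takes 120,000, leaving a balance of 6,650,000. Benedek then takes two-fifths of the balance (2,660,000), for a total of 2,780,000. The remaining 3,990,000 passes to the descendants.
No child survives, so the initial division is made at the grandchildren's generation.
The descendants' portion (3,990,000) is divided into 7 shares of 570,000: Callum, Sorcha, Gideon, Quentin, Yseult, Matthias, and Fenna each take 570,000.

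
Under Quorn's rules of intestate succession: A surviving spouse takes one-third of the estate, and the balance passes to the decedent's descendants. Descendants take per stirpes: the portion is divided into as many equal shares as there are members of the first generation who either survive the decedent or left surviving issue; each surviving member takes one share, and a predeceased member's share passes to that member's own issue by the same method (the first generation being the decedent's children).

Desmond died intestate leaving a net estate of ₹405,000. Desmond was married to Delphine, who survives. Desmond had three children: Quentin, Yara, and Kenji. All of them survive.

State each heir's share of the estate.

Delphine: ₹135,000; Quentin: ₹90,000; Yara: ₹90,000; Kenji: ₹90,000

Delphine takes one-third of ₹405,000 = ₹135,000. The remaining ₹270,000 passes to the descendants.
The descendants' portion (₹270,000) is divided into 3 shares of ₹90,000: Quentin, Yara, and Kenji each take ₹90,000.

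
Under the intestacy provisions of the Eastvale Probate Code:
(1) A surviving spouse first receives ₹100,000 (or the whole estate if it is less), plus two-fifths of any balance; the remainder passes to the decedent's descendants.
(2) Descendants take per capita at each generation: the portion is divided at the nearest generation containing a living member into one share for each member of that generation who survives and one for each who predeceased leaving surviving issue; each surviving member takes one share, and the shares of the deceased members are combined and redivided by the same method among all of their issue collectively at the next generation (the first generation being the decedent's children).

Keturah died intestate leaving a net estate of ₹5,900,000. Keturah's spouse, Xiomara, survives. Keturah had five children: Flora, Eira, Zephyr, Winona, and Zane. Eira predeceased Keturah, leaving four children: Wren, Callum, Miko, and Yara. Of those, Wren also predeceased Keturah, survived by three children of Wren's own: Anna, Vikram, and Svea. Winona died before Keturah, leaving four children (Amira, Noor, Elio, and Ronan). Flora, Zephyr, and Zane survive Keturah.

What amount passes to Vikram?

Vikram receives ₹58,000.

Xiomara first takes ₹100,000, leaving a balance of ₹5,800,000. Xiomara then takes two-fifths of the balance (₹2,320,000), for a total of ₹2,420,000. The remaining ₹3,480,000 passes to the descendants.
The descendants' portion (₹3,480,000) is divided at the children's generation into 5 shares of ₹696,000. Flora, Zephyr, and Zane each take ₹696,000. The 2 shares of the deceased (Eira and Winona) are combined into a pool of ₹1,392,000.
That pool (₹1,392,000) is divided at the grandchildren's generation into 8 shares of ₹174,000. Callum, Miko, Yara, Amira, Noor, Elio, and Ronan each take ₹174,000. The remaining share for the deceased Wren (₹174,000) is carried to the next generation.
That pool (₹174,000) is divided at the great-grandchildren's generation equally among Anna, Vikram, and Svea: ₹58,000 each.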